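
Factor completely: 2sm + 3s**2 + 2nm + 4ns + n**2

(n + 3s + 2m)(n + s)

Group: n(n + s) + (3s + 2m)(n + s); both groups contain (n + s).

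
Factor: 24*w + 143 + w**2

(w + 11)*(w + 13)

Two integers with product 143 and sum 24 are 11 and 13.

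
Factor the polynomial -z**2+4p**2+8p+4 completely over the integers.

Group: -z(z-2p-2) + (-2p-2)(z-2p-2); both groups contain (z-2p-2).

-(z-2p-2)(z+2p+2)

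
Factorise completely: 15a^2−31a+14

Need a pair with product 15·14 = 210 and sum −31: that's −10 and −21.
Split the middle term: 15a^2−10a − 21a+14 = 5a(3a−2) − 7(3a−2).

(3a−2)(5a−7)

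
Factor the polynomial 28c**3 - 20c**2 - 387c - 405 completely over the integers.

Testing divisors of the constant over divisors of the leading coefficient, c = -9/7 is a root, giving the factor (7c + 9) and quotient 4c**2 - 8c - 45.
The remaining quadratic factors as (2c + 5)(2c - 9).

(2c + 5)(2c - 9)(7c + 9)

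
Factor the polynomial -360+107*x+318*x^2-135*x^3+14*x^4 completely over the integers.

Among the possible rational roots, x = 5 is a root, giving the factor (x-5) and quotient 14*x^3-65*x^2-7*x+72.
Next, x = 9/2 is a root, giving the factor (2*x-9) and quotient 7*x^2-x-8.
The remaining quadratic factors as (7*x-8)(x+1).

(2*x-9)*(7*x-8)*(x+1)*(x-5)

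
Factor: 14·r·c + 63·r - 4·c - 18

Group as (14·r·c + 63·r) + (-4·c - 18) = 7·r·(2·c + 9) - 2·(2·c + 9).
Both groups share the factor (2·c + 9).

(2·c + 9)·(7·r - 2)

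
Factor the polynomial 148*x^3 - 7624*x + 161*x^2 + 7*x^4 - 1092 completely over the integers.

(7*x + 1)*(x + 13)*(x + 14)*(x - 6)

Trying the rational-root candidates, x = -1/7 is a root, giving the factor (7*x + 1) and quotient x^3 + 21*x^2 + 20*x - 1092.
Next, x = -13 is a root, giving the factor (x + 13) and quotient x^2 + 8*x - 84.
The remaining quadratic factors as (x - 6)(x + 14).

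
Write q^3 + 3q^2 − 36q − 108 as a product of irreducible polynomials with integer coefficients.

Testing divisors of the constant over divisors of the leading coefficient, q = −3 is a root, giving the factor (q + 3) and quotient q^2 − 36.
The remaining quadratic factors as (q + 6)(q − 6).

(q + 3)(q + 6)(q − 6)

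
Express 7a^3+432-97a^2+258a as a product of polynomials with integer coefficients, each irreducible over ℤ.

(7a+8)(a-6)(a-9)

Testing divisors of the constant over divisors of the leading coefficient, a = -8/7 is a root, giving the factor (7a+8) and quotient a^2-15a+54.
The remaining quadratic factors as (a-6)(a-9).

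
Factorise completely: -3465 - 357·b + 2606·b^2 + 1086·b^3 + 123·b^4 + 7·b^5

(7·b + 11)·(b + 3)·(b - 1)·(b^2 + 14·b + 105)

Testing divisors of the constant over divisors of the leading coefficient, b = -3 is a root, giving the factor (b + 3) and quotient 7·b^4 + 102·b^3 + 780·b^2 + 266·b - 1155.
Then b = 1 is a root, so (b - 1) divides it; the quotient is 7·b^3 + 109·b^2 + 889·b + 1155.
Next, b = -11/7 is a root, so (7·b + 11) divides it; the quotient is b^2 + 14·b + 105.
The quadratic b^2 + 14·b + 105 has discriminant -224 < 0 and is irreducible over ℤ.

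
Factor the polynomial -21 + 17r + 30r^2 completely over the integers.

(5r - 3)(6r + 7)

Need a pair with product 30·(-21) = -630 and sum 17: that's 35 and -18.
Split the middle term: 30r^2 + 35r - 18r - 21 = 5r(6r + 7) - 3(6r + 7).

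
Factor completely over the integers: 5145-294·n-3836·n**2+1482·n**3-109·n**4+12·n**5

(3·n-7)·(4·n-7)·(n+1)·(n**2-6·n+105)

Trying the rational-root candidates, n = 7/4 is a root, so (4·n-7) divides it; the quotient is 3·n**4-22·n**3+332·n**2-378·n-735.
Then n = -1 is a root, so (n+1) is a factor; dividing leaves 3·n**3-25·n**2+357·n-735.
Next, n = 7/3 is a root, so (3·n-7) is a factor; dividing leaves n**2-6·n+105.
The quadratic n**2-6·n+105 has discriminant -384 < 0 and is irreducible over ℤ.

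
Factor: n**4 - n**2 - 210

(n**2 + 14)(n**2 - 15)

Substitute u = n**2 to get a quadratic in u, then factor.
n**2 - 15 is irreducible over ℤ (15 is not a perfect square).
n**2 + 14 is irreducible over ℤ (always positive, so no real roots).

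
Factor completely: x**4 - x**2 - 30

(x**2 + 5)·(x**2 - 6)

Substitute u = x**2 to get a quadratic in u, then factor.
x**2 + 5 is irreducible over ℤ (always positive, so no real roots).
x**2 - 6 is irreducible over ℤ (6 is not a perfect square).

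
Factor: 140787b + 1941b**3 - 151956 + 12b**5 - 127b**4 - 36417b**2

(3b - 7)(4b - 9)(b - 12)(b**2 + 6b + 201)

Trying the rational-root candidates, b = 12 is a root, so (b - 12) divides it; the quotient is 12b**4 + 17b**3 + 2145b**2 - 10677b + 12663.
Next, b = 9/4 is a root, so (4b - 9) divides it; the quotient is 3b**3 + 11b**2 + 561b - 1407.
Then b = 7/3 is a root, so (3b - 7) divides it; the quotient is b**2 + 6b + 201.
The quadratic b**2 + 6b + 201 has discriminant -768 < 0 and is irreducible over ℤ.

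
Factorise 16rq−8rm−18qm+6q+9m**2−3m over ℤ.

(8r−9m+3)(2q−m)

Group: 8r(2q−m) + (−9m+3)(2q−m); both groups contain (2q−m).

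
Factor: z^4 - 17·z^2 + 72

Substitute u = z^2 to get a quadratic in u, then factor.
z^2 - 9 is a difference of squares.
z^2 - 8 is irreducible over ℤ (8 is not a perfect square).

(z + 3)·(z - 3)·(z^2 - 8)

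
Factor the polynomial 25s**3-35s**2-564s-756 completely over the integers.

(5s+14)(5s+9)(s-6)

Testing divisors of the constant over divisors of the leading coefficient, s = -9/5 is a root, so (5s+9) is a factor; dividing leaves 5s**2-16s-84.
The remaining quadratic factors as (5s+14)(s-6).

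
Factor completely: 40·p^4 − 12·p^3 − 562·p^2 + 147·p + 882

Testing divisors of the constant over divisors of the leading coefficient, p = −6/5 is a root, giving the factor (5·p + 6) and quotient 8·p^3 − 12·p^2 − 98·p + 147.
Continuing, p = 7/2 is a root, so (2·p − 7) is a factor; dividing leaves 4·p^2 + 8·p − 21.
The remaining quadratic factors as (2·p − 3)(2·p + 7).

(2·p + 7)·(2·p − 3)·(2·p − 7)·(5·p + 6)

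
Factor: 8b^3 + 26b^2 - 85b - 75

Trying the rational-root candidates, b = -3/4 is a root, giving the factor (4b + 3) and quotient 2b^2 + 5b - 25.
The remaining quadratic factors as (b + 5)(2b - 5).

(2b - 5)(4b + 3)(b + 5)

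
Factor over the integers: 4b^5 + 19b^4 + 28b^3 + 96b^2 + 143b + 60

(4b + 3)(b + 1)(b + 4)(b^2 - b + 5)

Among the possible rational roots, b = -1 is a root, giving the factor (b + 1) and quotient 4b^4 + 15b^3 + 13b^2 + 83b + 60.
Continuing, b = -4 is a root, giving the factor (b + 4) and quotient 4b^3 - b^2 + 17b + 15.
Next, b = -3/4 is a root, so (4b + 3) divides it; the quotient is b^2 - b + 5.
The quadratic b^2 - b + 5 has discriminant -19 < 0 and is irreducible over ℤ.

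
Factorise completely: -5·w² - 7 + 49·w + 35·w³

Group as (35·w³ + 49·w) + (-5·w² - 7) = 7·w·(5·w² + 7) - (5·w² + 7).
Both groups share the factor (5·w² + 7).

(7·w - 1)·(5·w² + 7)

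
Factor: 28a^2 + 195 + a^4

Substitute u = a^2 to get a quadratic in u, then factor.
a^2 + 13 is irreducible over ℤ (always positive, so no real roots).
a^2 + 15 is irreducible over ℤ (always positive, so no real roots).

(a^2 + 13)(a^2 + 15)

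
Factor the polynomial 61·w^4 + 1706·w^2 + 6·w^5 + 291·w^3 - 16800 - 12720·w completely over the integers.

Among the possible rational roots, w = -7/6 is a root, giving the factor (6·w + 7) and quotient w^4 + 9·w^3 + 38·w^2 + 240·w - 2400.
Next, w = 4 is a root, so (w - 4) is a factor; dividing leaves w^3 + 13·w^2 + 90·w + 600.
Next, w = -10 is a root, so (w + 10) divides it; the quotient is w^2 + 3·w + 60.
The quadratic w^2 + 3·w + 60 has discriminant -231 < 0 and is irreducible over ℤ.

(6·w + 7)·(w + 10)·(w - 4)·(w^2 + 3·w + 60)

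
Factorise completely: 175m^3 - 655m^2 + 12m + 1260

(5m + 6)(5m - 14)(7m - 15)

Testing divisors of the constant over divisors of the leading coefficient, m = -6/5 is a root, so (5m + 6) is a factor; dividing leaves 35m^2 - 173m + 210.
The remaining quadratic factors as (7m - 15)(5m - 14).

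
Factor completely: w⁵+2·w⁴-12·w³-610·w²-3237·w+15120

(w+7)·(w-3)·(w-9)·(w²+7·w+80)

Testing divisors of the constant over divisors of the leading coefficient, w = 3 is a root, so (w-3) divides it; the quotient is w⁴+5·w³+3·w²-601·w-5040.
Continuing, w = 9 is a root, so (w-9) is a factor; dividing leaves w³+14·w²+129·w+560.
Then w = -7 is a root, so (w+7) is a factor; dividing leaves w²+7·w+80.
The quadratic w²+7·w+80 has discriminant -271 < 0 and is irreducible over ℤ.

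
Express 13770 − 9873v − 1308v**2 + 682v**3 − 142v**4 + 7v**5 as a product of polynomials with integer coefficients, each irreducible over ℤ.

Testing divisors of the constant over divisors of the leading coefficient, v = 9/7 is a root, so (7v − 9) divides it; the quotient is v**4 − 19v**3 + 73v**2 − 93v − 1530.
Then v = 15 is a root, so (v − 15) divides it; the quotient is v**3 − 4v**2 + 13v + 102.
Continuing, v = −3 is a root, so (v + 3) divides it; the quotient is v**2 − 7v + 34.
The quadratic v**2 − 7v + 34 has discriminant −87 < 0 and is irreducible over ℤ.

(7v − 9)(v + 3)(v − 15)(v**2 − 7v + 34)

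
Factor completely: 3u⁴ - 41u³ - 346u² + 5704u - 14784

By the rational root theorem, u = -12 is a root, so (u + 12) is a factor; dividing leaves 3u³ - 77u² + 578u - 1232.
Then u = 11/3 is a root, so (3u - 11) is a factor; dividing leaves u² - 22u + 112.
The remaining quadratic factors as (u - 14)(u - 8).

(3u - 11)(u + 12)(u - 14)(u - 8)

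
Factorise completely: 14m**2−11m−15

Need a pair with product 14·(−15) = −210 and sum −11: that's −21 and 10.
Split the middle term: 14m**2−21m + 10m−15 = 7m(2m−3) + 5(2m−3).

(2m−3)(7m+5)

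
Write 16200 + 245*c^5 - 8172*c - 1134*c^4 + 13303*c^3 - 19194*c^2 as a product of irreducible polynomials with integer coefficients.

Among the possible rational roots, c = 9/7 is a root, giving the factor (7*c - 9) and quotient 35*c^4 - 117*c^3 + 1750*c^2 - 492*c - 1800.
Then c = -6/7 is a root, so (7*c + 6) divides it; the quotient is 5*c^3 - 21*c^2 + 268*c - 300.
Then c = 6/5 is a root, giving the factor (5*c - 6) and quotient c^2 - 3*c + 50.
The quadratic c^2 - 3*c + 50 has discriminant -191 < 0 and is irreducible over ℤ.

(5*c - 6)*(7*c + 6)*(7*c - 9)*(c^2 - 3*c + 50)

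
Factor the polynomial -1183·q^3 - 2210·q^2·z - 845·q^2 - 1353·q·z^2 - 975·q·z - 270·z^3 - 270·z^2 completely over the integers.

-(13·q + 6·z)·(13·q + 9·z)·(7·q + 5·z + 5)

Group: 13·q·(-91·q^2 - 107·q·z - 65·q - 30·z^2 - 30·z) + 9·z·(-91·q^2 - 107·q·z - 65·q - 30·z^2 - 30·z); both groups contain (-91·q^2 - 107·q·z - 65·q - 30·z^2 - 30·z), so (13·q + 9·z) is a factor with cofactor -91·q^2 - 107·q·z - 65·q - 30·z^2 - 30·z.
The cofactor groups again: -91·q^2 - 107·q·z - 65·q - 30·z^2 - 30·z = -7·q·(13·q + 6·z) + (-5·z - 5)·(13·q + 6·z); both groups contain (13·q + 6·z), giving -(7·q + 5·z + 5)·(13·q + 6·z).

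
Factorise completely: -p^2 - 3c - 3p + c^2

-(p - c + 3)(p + c)

Group: -p(p + c) + (c - 3)(p + c); both groups contain (p + c).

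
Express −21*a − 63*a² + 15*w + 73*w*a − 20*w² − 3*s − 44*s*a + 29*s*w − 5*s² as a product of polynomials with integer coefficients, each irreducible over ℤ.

Group: −s*(5*s − 4*w + 9*a + 3) + (5*w − 7*a)*(5*s − 4*w + 9*a + 3); both groups contain (5*s − 4*w + 9*a + 3).

−(s − 5*w + 7*a)*(5*s − 4*w + 9*a + 3)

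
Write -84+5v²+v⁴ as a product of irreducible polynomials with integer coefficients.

(v²+12)(v²-7)

Substitute u = v² to get a quadratic in u, then factor.
v²+12 is irreducible over ℤ (always positive, so no real roots).
v²-7 is irreducible over ℤ (7 is not a perfect square).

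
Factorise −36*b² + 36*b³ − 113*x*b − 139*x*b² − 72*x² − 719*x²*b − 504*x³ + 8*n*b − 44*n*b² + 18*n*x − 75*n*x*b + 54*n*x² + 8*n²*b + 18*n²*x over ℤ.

(2*n − 8*x − 9*b)*(n + 7*x − b + 1)*(9*x + 4*b)

Group: 9*x*(2*n² + 6*n*x − 11*n*b + 2*n − 56*x² − 55*x*b − 8*x + 9*b² − 9*b) + 4*b*(2*n² + 6*n*x − 11*n*b + 2*n − 56*x² − 55*x*b − 8*x + 9*b² − 9*b); both groups contain (2*n² + 6*n*x − 11*n*b + 2*n − 56*x² − 55*x*b − 8*x + 9*b² − 9*b), so (9*x + 4*b) is a factor with cofactor 2*n² + 6*n*x − 11*n*b + 2*n − 56*x² − 55*x*b − 8*x + 9*b² − 9*b.
The cofactor groups again: 2*n² + 6*n*x − 11*n*b + 2*n − 56*x² − 55*x*b − 8*x + 9*b² − 9*b = n*(2*n − 8*x − 9*b) + (7*x − b + 1)*(2*n − 8*x − 9*b); both groups contain (2*n − 8*x − 9*b), giving (n + 7*x − b + 1)*(2*n − 8*x − 9*b).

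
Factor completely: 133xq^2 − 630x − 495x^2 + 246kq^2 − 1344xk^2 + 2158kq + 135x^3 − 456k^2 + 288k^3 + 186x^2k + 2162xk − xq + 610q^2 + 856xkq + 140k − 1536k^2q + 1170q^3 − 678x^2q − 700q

(5x − 12k − 9q + 5)(9x − 2k + 10q)(3x + 12k − 13q − 14)

Group: 9x(15x^2 + 24xk − 92xq − 55x − 144k^2 + 48kq + 228k + 117q^2 + 61q − 70) + (−2k + 10q)(15x^2 + 24xk − 92xq − 55x − 144k^2 + 48kq + 228k + 117q^2 + 61q − 70); both groups contain (15x^2 + 24xk − 92xq − 55x − 144k^2 + 48kq + 228k + 117q^2 + 61q − 70), so (9x − 2k + 10q) is a factor with cofactor 15x^2 + 24xk − 92xq − 55x − 144k^2 + 48kq + 228k + 117q^2 + 61q − 70.
The cofactor groups again: 15x^2 + 24xk − 92xq − 55x − 144k^2 + 48kq + 228k + 117q^2 + 61q − 70 = 3x(5x − 12k − 9q + 5) + (12k − 13q − 14)(5x − 12k − 9q + 5); both groups contain (5x − 12k − 9q + 5), giving (3x + 12k − 13q − 14)(5x − 12k − 9q + 5).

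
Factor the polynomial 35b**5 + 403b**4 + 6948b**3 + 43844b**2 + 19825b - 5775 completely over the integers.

(5b - 1)(7b + 5)(b + 7)(b**2 + 4b + 165)

Among the possible rational roots, b = -7 is a root, giving the factor (b + 7) and quotient 35b**4 + 158b**3 + 5842b**2 + 2950b - 825.
Continuing, b = 1/5 is a root, so (5b - 1) is a factor; dividing leaves 7b**3 + 33b**2 + 1175b + 825.
Next, b = -5/7 is a root, so (7b + 5) is a factor; dividing leaves b**2 + 4b + 165.
The quadratic b**2 + 4b + 165 has discriminant -644 < 0 and is irreducible over ℤ.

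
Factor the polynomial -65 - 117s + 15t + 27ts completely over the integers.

(3t - 13)(9s + 5)

Group as (27ts + 15t) + (-117s - 65) = 3t(9s + 5) - 13(9s + 5).
Both groups share the factor (9s + 5).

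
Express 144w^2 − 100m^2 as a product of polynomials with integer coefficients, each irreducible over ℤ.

Every term has a factor of 4. Then 36w^2 − 25m^2 = (6w)² − (5m)².

4(6w − 5m)(6w + 5m)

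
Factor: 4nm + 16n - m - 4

Group as (4nm + 16n) + (-m - 4) = 4n(m + 4) - (m + 4).
Both groups share the factor (m + 4).

(4n - 1)(m + 4)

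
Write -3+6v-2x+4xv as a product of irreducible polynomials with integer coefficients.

(2v-1)(2x+3)

Group as (4xv-2x) + (6v-3) = 2x(2v-1) + 3(2v-1).
Both groups share the factor (2v-1).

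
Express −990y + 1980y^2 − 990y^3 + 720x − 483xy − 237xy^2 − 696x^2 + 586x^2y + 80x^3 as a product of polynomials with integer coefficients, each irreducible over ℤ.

Group: 2x(40x^2 − 7xy − 48x − 66y^2 + 66y) + (15y − 15)(40x^2 − 7xy − 48x − 66y^2 + 66y); both groups contain (40x^2 − 7xy − 48x − 66y^2 + 66y), so (2x + 15y − 15) is a factor with cofactor 40x^2 − 7xy − 48x − 66y^2 + 66y.
The cofactor groups again: 40x^2 − 7xy − 48x − 66y^2 + 66y = 5x(8x − 11y) + (6y − 6)(8x − 11y); both groups contain (8x − 11y), giving (5x + 6y − 6)(8x − 11y).

(2x + 15y − 15)(5x + 6y − 6)(8x − 11y)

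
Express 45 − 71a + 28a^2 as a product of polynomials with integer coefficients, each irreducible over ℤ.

(4a − 5)(7a − 9)

Need a pair with product 28·45 = 1260 and sum −71: that's −36 and −35.
Split the middle term: 28a^2 − 36a − 35a + 45 = 4a(7a − 9) − 5(7a − 9).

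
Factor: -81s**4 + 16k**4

Write as (4k**2)² − (9s**2)², then factor 4k**2 - 9s**2 once more.

(2k + 3s)(2k - 3s)(4k**2 + 9s**2)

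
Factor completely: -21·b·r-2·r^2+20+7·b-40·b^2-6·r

-(5·b+2·r-4)·(8·b+r+5)

Group: -8·b·(5·b+2·r-4) + (-r-5)·(5·b+2·r-4); both groups contain (5·b+2·r-4).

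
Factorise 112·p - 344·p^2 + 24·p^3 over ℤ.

Pull out the common factor 8·p, then factor the remaining trinomial.

8·p·(3·p - 1)·(p - 14)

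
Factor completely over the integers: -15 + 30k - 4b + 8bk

(2k - 1)(4b + 15)

Group as (8bk - 4b) + (30k - 15) = 4b(2k - 1) + 15(2k - 1).
Both groups share the factor (2k - 1).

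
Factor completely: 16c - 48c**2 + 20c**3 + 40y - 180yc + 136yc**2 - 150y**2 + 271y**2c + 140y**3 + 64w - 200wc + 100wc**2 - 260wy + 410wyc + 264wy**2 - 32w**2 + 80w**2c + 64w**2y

(2w + 7y + 2c - 4)(8w + 5y + 2c)(4y + 5c - 2)

Group: 4y(16w**2 + 66wy + 20wc - 32w + 35y**2 + 24yc - 20y + 4c**2 - 8c) + (5c - 2)(16w**2 + 66wy + 20wc - 32w + 35y**2 + 24yc - 20y + 4c**2 - 8c); both groups contain (16w**2 + 66wy + 20wc - 32w + 35y**2 + 24yc - 20y + 4c**2 - 8c), so (4y + 5c - 2) is a factor with cofactor 16w**2 + 66wy + 20wc - 32w + 35y**2 + 24yc - 20y + 4c**2 - 8c.
The cofactor groups again: 16w**2 + 66wy + 20wc - 32w + 35y**2 + 24yc - 20y + 4c**2 - 8c = 2w(8w + 5y + 2c) + (7y + 2c - 4)(8w + 5y + 2c); both groups contain (8w + 5y + 2c), giving (2w + 7y + 2c - 4)(8w + 5y + 2c).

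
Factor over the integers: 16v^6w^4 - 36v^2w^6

Factor out 4v^2w^4 first: what remains is 4v^4 - 9w^2.
Recognize a difference of squares with the parts 2v^2 and 3w.

4v^2w^4(2v^2 + 3w)(2v^2 - 3w)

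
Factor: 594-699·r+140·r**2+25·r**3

By the rational root theorem, r = 6/5 is a root, so (5·r-6) is a factor; dividing leaves 5·r**2+34·r-99.
The remaining quadratic factors as (5·r-11)(r+9).

(5·r-11)·(5·r-6)·(r+9)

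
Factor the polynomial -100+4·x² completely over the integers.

Every term has a factor of 4. Then x²-25 = (x)² − (5)².

4·(x+5)·(x-5)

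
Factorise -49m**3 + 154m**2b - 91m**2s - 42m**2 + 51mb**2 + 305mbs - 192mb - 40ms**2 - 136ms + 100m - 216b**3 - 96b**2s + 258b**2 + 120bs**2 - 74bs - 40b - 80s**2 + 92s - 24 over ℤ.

-(m - 3b + 2)(7m - 9b + 5s - 2)(7m + 8b + 8s - 6)

Group: 7m(-7m**2 + 13mb - 8ms - 8m + 24b**2 + 24bs - 34b - 16s + 12) + (-9b + 5s - 2)(-7m**2 + 13mb - 8ms - 8m + 24b**2 + 24bs - 34b - 16s + 12); both groups contain (-7m**2 + 13mb - 8ms - 8m + 24b**2 + 24bs - 34b - 16s + 12), so (7m - 9b + 5s - 2) is a factor with cofactor -7m**2 + 13mb - 8ms - 8m + 24b**2 + 24bs - 34b - 16s + 12.
The cofactor groups again: -7m**2 + 13mb - 8ms - 8m + 24b**2 + 24bs - 34b - 16s + 12 = -m(7m + 8b + 8s - 6) + (3b - 2)(7m + 8b + 8s - 6); both groups contain (7m + 8b + 8s - 6), giving -(m - 3b + 2)(7m + 8b + 8s - 6).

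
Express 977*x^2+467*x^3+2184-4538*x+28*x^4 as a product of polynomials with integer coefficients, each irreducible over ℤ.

(4*x-7)*(7*x-4)*(x+13)*(x+6)

Trying the rational-root candidates, x = -13 is a root, so (x+13) divides it; the quotient is 28*x^3+103*x^2-362*x+168.
Next, x = 4/7 is a root, so (7*x-4) divides it; the quotient is 4*x^2+17*x-42.
The remaining quadratic factors as (4*x-7)(x+6).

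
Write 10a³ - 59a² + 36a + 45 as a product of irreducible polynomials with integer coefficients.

(2a - 3)(5a + 3)(a - 5)

Testing divisors of the constant over divisors of the leading coefficient, a = -3/5 is a root, so (5a + 3) divides it; the quotient is 2a² - 13a + 15.
The remaining quadratic factors as (2a - 3)(a - 5).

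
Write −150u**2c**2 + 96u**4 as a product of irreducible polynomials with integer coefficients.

6u**2(4u − 5c)(4u + 5c)

Every term has a factor of 6u**2. Then 16u**2 − 25c**2 = (4u)² − (5c)².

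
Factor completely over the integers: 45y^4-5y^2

5y^2(3y+1)(3y-1)

Factor out 5y^2, leaving 9y^2-1, which is a difference of two squares.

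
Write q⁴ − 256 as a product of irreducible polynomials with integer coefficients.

Difference of squares twice: with A = q and B = 4, A⁴ − B⁴ = (A² − B²)(A² + B²), and A² − B² factors again.

(q + 4)(q − 4)(q² + 16)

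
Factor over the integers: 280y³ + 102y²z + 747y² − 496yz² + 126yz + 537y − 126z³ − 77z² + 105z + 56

(5y + 7z + 7)(7y − 9z + 8)(8y + 2z + 1)

Group: 5y(56y² − 58yz + 71y − 18z² + 7z + 8) + (7z + 7)(56y² − 58yz + 71y − 18z² + 7z + 8); both groups contain (56y² − 58yz + 71y − 18z² + 7z + 8), so (5y + 7z + 7) is a factor with cofactor 56y² − 58yz + 71y − 18z² + 7z + 8.
The cofactor groups again: 56y² − 58yz + 71y − 18z² + 7z + 8 = 7y(8y + 2z + 1) + (−9z + 8)(8y + 2z + 1); both groups contain (8y + 2z + 1), giving (7y − 9z + 8)(8y + 2z + 1).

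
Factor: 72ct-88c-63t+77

Group as (72ct-88c) + (-63t+77) = 8c(9t-11) - 7(9t-11).
Both groups share the factor (9t-11).

(8c-7)(9t-11)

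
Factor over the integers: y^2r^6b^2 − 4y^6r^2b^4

−b^2r^2y^2(2y^2b + r^2)(2y^2b − r^2)

Factor out y^2r^2b^2 first: what remains is −4y^4b^2 + r^4.
Recognize a difference of squares with the parts r^2 and 2y^2b.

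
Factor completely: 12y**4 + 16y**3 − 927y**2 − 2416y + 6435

Trying the rational-root candidates, y = −13/2 is a root, so (2y + 13) divides it; the quotient is 6y**3 − 31y**2 − 262y + 495.
Then y = −11/2 is a root, giving the factor (2y + 11) and quotient 3y**2 − 32y + 45.
The remaining quadratic factors as (y − 9)(3y − 5).

(2y + 11)(2y + 13)(3y − 5)(y − 9)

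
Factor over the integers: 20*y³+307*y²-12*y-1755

(4*y-9)*(5*y+13)*(y+15)

By the rational root theorem, y = 9/4 is a root, so (4*y-9) divides it; the quotient is 5*y²+88*y+195.
The remaining quadratic factors as (y+15)(5*y+13).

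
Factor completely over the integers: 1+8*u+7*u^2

(7*u+1)*(u+1)

Need a pair with product 7·1 = 7 and sum 8: that's 1 and 7.
Split the middle term: 7*u^2+u + 7*u+1 = u*(7*u+1) + (7*u+1).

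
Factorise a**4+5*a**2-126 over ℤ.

Substitute u = a**2 to get a quadratic in u, then factor.
a**2+14 is irreducible over ℤ (always positive, so no real roots).
a**2-9 is a difference of squares.

(a+3)*(a-3)*(a**2+14)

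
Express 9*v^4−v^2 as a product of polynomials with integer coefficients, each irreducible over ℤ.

v^2*(3*v+1)*(3*v−1)

Factor out v^2 first: what remains is 9*v^2−1.
Recognize a difference of squares with the parts 3*v and 1.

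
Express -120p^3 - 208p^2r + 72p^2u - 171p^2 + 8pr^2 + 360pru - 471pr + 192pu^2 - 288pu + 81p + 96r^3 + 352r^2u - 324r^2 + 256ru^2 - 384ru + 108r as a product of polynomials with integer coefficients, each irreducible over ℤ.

-(3p + 4r)(5p - 3r - 8u + 9)(8p + 8r + 8u - 3)

Group: 5p(-24p^2 - 56pr - 24pu + 9p - 32r^2 - 32ru + 12r) + (-3r - 8u + 9)(-24p^2 - 56pr - 24pu + 9p - 32r^2 - 32ru + 12r); both groups contain (-24p^2 - 56pr - 24pu + 9p - 32r^2 - 32ru + 12r), so (5p - 3r - 8u + 9) is a factor with cofactor -24p^2 - 56pr - 24pu + 9p - 32r^2 - 32ru + 12r.
The cofactor groups again: -24p^2 - 56pr - 24pu + 9p - 32r^2 - 32ru + 12r = -3p(8p + 8r + 8u - 3) - 4r(8p + 8r + 8u - 3); both groups contain (8p + 8r + 8u - 3), giving -(3p + 4r)(8p + 8r + 8u - 3).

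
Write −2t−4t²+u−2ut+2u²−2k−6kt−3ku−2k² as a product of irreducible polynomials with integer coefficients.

−(2k−u+2t)(k+2u+2t+1)

Group: −k(2k−u+2t) + (−2u−2t−1)(2k−u+2t); both groups contain (2k−u+2t).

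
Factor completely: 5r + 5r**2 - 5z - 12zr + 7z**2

Group: z(7z - 5r - 5) - r(7z - 5r - 5); both groups contain (7z - 5r - 5).

(7z - 5r - 5)(z - r)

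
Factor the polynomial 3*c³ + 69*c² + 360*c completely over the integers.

Pull out the common factor 3*c, then factor the remaining trinomial.

3*c*(c + 15)*(c + 8)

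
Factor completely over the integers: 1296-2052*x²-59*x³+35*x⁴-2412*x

(5*x-2)*(7*x+12)*(x+6)*(x-9)

By the rational root theorem, x = -6 is a root, so (x+6) divides it; the quotient is 35*x³-269*x²-438*x+216.
Then x = 2/5 is a root, so (5*x-2) is a factor; dividing leaves 7*x²-51*x-108.
The remaining quadratic factors as (x-9)(7*x+12).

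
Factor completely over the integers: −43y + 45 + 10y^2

(2y − 5)(5y − 9)

Need a pair with product 10·45 = 450 and sum −43: that's −18 and −25.
Split the middle term: 10y^2 − 18y − 25y + 45 = 2y(5y − 9) − 5(5y − 9).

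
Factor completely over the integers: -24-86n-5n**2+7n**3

(7n+2)(n+3)(n-4)

Trying the rational-root candidates, n = -2/7 is a root, giving the factor (7n+2) and quotient n**2-n-12.
The remaining quadratic factors as (n+3)(n-4).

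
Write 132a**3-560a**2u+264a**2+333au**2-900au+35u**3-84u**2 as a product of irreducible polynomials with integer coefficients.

(11a+u)(2a-7u)(6a-5u+12)

Group: 6a(22a**2-75au-7u**2) + (-5u+12)(22a**2-75au-7u**2); both groups contain (22a**2-75au-7u**2), so (6a-5u+12) is a factor with cofactor 22a**2-75au-7u**2.
The cofactor groups again: 22a**2-75au-7u**2 = 2a(11a+u) - 7u(11a+u); both groups contain (11a+u), giving (2a-7u)(11a+u).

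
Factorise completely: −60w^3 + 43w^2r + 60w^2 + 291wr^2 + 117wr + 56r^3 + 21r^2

Group: 4w(−15w^2 + 37wr + 15w + 8r^2 + 3r) + 7r(−15w^2 + 37wr + 15w + 8r^2 + 3r); both groups contain (−15w^2 + 37wr + 15w + 8r^2 + 3r), so (4w + 7r) is a factor with cofactor −15w^2 + 37wr + 15w + 8r^2 + 3r.
The cofactor groups again: −15w^2 + 37wr + 15w + 8r^2 + 3r = −5w(3w − 8r − 3) − r(3w − 8r − 3); both groups contain (3w − 8r − 3), giving −(5w + r)(3w − 8r − 3).

−(3w − 8r − 3)(4w + 7r)(5w + r)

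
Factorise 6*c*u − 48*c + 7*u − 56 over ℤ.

(6*c + 7)*(u − 8)

Group as (6*c*u − 48*c) + (7*u − 56) = 6*c*(u − 8) + 7*(u − 8).
Both groups share the factor (u − 8).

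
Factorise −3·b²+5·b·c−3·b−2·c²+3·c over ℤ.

−(3·b−2·c+3)·(b−c)

Group: −b·(3·b−2·c+3) + c·(3·b−2·c+3); both groups contain (3·b−2·c+3).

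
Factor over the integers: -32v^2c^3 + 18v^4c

2cv^2(3v - 4c)(3v + 4c)

Pull out the common factor 2v^2c; 9v^2 - 16c^2 is a difference of squares.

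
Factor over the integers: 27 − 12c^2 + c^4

(c + 3)(c − 3)(c^2 − 3)

Substitute u = c^2 to get a quadratic in u, then factor.
c^2 − 3 is irreducible over ℤ (3 is not a perfect square).
c^2 − 9 is a difference of squares.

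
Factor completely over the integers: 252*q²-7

7*(6*q+1)*(6*q-1)

Factor out 7, leaving 36*q²-1, which is a difference of two squares.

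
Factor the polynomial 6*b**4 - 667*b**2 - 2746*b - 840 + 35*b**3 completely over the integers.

Trying the rational-root candidates, b = -12 is a root, giving the factor (b + 12) and quotient 6*b**3 - 37*b**2 - 223*b - 70.
Continuing, b = 10 is a root, so (b - 10) is a factor; dividing leaves 6*b**2 + 23*b + 7.
The remaining quadratic factors as (2*b + 7)(3*b + 1).

(2*b + 7)*(3*b + 1)*(b + 12)*(b - 10)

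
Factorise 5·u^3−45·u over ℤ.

5·u·(u+3)·(u−3)

Every term has a factor of 5·u. Then u^2−9 = (u)² − (3)².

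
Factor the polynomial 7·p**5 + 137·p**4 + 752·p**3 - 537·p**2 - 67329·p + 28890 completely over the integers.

(7·p - 3)·(p + 15)·(p - 6)·(p**2 + 11·p + 107)

Among the possible rational roots, p = 3/7 is a root, so (7·p - 3) divides it; the quotient is p**4 + 20·p**3 + 116·p**2 - 27·p - 9630.
Continuing, p = 6 is a root, so (p - 6) is a factor; dividing leaves p**3 + 26·p**2 + 272·p + 1605.
Then p = -15 is a root, so (p + 15) is a factor; dividing leaves p**2 + 11·p + 107.
The quadratic p**2 + 11·p + 107 has discriminant -307 < 0 and is irreducible over ℤ.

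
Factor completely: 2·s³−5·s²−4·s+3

Among the possible rational roots, s = −1 is a root, so (s+1) divides it; the quotient is 2·s²−7·s+3.
The remaining quadratic factors as (2·s−1)(s−3).

(2·s−1)·(s+1)·(s−3)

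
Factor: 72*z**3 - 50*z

2*z*(6*z + 5)*(6*z - 5)

Pull out the common factor 2*z; 36*z**2 - 25 is a difference of squares.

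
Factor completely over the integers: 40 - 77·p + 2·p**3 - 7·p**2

(2·p - 1)·(p + 5)·(p - 8)

By the rational root theorem, p = -5 is a root, giving the factor (p + 5) and quotient 2·p**2 - 17·p + 8.
The remaining quadratic factors as (p - 8)(2·p - 1).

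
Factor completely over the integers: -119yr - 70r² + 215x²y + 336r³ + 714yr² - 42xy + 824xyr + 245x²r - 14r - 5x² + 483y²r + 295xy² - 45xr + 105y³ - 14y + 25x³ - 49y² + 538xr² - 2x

Group: x(25x² + 40xy + 70xr - 5x + 15y² + 54yr - 7y + 48r² - 10r - 2) + (7y + 7r)(25x² + 40xy + 70xr - 5x + 15y² + 54yr - 7y + 48r² - 10r - 2); both groups contain (25x² + 40xy + 70xr - 5x + 15y² + 54yr - 7y + 48r² - 10r - 2), so (x + 7y + 7r) is a factor with cofactor 25x² + 40xy + 70xr - 5x + 15y² + 54yr - 7y + 48r² - 10r - 2.
The cofactor groups again: 25x² + 40xy + 70xr - 5x + 15y² + 54yr - 7y + 48r² - 10r - 2 = 5x(5x + 3y + 6r - 2) + (5y + 8r + 1)(5x + 3y + 6r - 2); both groups contain (5x + 3y + 6r - 2), giving (5x + 5y + 8r + 1)(5x + 3y + 6r - 2).

(5x + 3y + 6r - 2)(x + 7y + 7r)(5x + 5y + 8r + 1)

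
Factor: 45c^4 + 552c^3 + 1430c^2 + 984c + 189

Among the possible rational roots, c = −9 is a root, giving the factor (c + 9) and quotient 45c^3 + 147c^2 + 107c + 21.
Then c = −3/5 is a root, so (5c + 3) is a factor; dividing leaves 9c^2 + 24c + 7.
The remaining quadratic factors as (3c + 7)(3c + 1).

(3c + 1)(3c + 7)(5c + 3)(c + 9)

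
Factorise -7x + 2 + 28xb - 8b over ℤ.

(4b - 1)(7x - 2)

Group as (28xb - 7x) + (-8b + 2) = 7x(4b - 1) - 2(4b - 1).
Both groups share the factor (4b - 1).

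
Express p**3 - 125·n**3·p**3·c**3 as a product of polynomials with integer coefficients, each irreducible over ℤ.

Pull out the common factor p**3, leaving -125·n**3·c**3 + 1.
Recognize a difference of cubes with the parts 1 and 5·n·c.

-p**3·(5·n·c - 1)·(25·n**2·c**2 + 5·n·c + 1)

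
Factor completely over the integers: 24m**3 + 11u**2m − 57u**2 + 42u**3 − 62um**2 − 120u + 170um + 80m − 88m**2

Group: 2u(21u**2 − 26um + 24u + 8m**2 − 16m) + (3m − 5)(21u**2 − 26um + 24u + 8m**2 − 16m); both groups contain (21u**2 − 26um + 24u + 8m**2 − 16m), so (2u + 3m − 5) is a factor with cofactor 21u**2 − 26um + 24u + 8m**2 − 16m.
The cofactor groups again: 21u**2 − 26um + 24u + 8m**2 − 16m = 7u(3u − 2m) + (−4m + 8)(3u − 2m); both groups contain (3u − 2m), giving (7u − 4m + 8)(3u − 2m).

(3u − 2m)(7u − 4m + 8)(2u + 3m − 5)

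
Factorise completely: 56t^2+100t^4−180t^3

Pull out the common factor 4t^2, then factor the remaining trinomial.

4t^2(5t−2)(5t−7)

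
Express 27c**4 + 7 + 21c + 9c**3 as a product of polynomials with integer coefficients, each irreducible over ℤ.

Group as (27c**4 + 21c) + (9c**3 + 7) = 3c(9c**3 + 7) + (9c**3 + 7).
Both groups share the factor (9c**3 + 7).

(3c + 1)(9c**3 + 7)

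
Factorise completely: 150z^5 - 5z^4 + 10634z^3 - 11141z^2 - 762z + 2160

Trying the rational-root candidates, z = -2/5 is a root, so (5z + 2) divides it; the quotient is 30z^4 - 13z^3 + 2132z^2 - 3081z + 1080.
Next, z = 3/5 is a root, giving the factor (5z - 3) and quotient 6z^3 + z^2 + 427z - 360.
Continuing, z = 5/6 is a root, so (6z - 5) is a factor; dividing leaves z^2 + z + 72.
The quadratic z^2 + z + 72 has discriminant -287 < 0 and is irreducible over ℤ.

(5z + 2)(5z - 3)(6z - 5)(z^2 + z + 72)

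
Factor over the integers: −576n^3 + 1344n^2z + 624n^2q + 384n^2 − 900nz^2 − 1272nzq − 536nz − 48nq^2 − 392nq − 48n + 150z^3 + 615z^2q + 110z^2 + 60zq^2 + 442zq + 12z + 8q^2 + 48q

−(12n − 15z − 2)(12n − 10z − q − 6)(4n − z − 4q)

Group: 12n(−48n^2 + 52nz + 52nq + 24n − 10z^2 − 41zq − 6z − 4q^2 − 24q) + (−15z − 2)(−48n^2 + 52nz + 52nq + 24n − 10z^2 − 41zq − 6z − 4q^2 − 24q); both groups contain (−48n^2 + 52nz + 52nq + 24n − 10z^2 − 41zq − 6z − 4q^2 − 24q), so (12n − 15z − 2) is a factor with cofactor −48n^2 + 52nz + 52nq + 24n − 10z^2 − 41zq − 6z − 4q^2 − 24q.
The cofactor groups again: −48n^2 + 52nz + 52nq + 24n − 10z^2 − 41zq − 6z − 4q^2 − 24q = −12n(4n − z − 4q) + (10z + q + 6)(4n − z − 4q); both groups contain (4n − z − 4q), giving −(12n − 10z − q − 6)(4n − z − 4q).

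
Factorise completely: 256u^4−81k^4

(4u−3k)(4u+3k)(16u^2+9k^2)

Write as (16u^2)² − (9k^2)², then factor 16u^2−9k^2 once more.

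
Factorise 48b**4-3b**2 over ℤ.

Pull out the common factor 3b**2; 16b**2-1 is a difference of squares.

3b**2(4b+1)(4b-1)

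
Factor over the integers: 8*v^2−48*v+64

Pull out the common factor 8, then factor the remaining trinomial.

8*(v−2)*(v−4)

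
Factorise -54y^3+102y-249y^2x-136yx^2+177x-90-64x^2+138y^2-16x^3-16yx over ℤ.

-(9y+4x-5)(y+4x-3)(6y+x+6)

Group: y(-54y^2-33yx-24y-4x^2-19x+30) + (4x-3)(-54y^2-33yx-24y-4x^2-19x+30); both groups contain (-54y^2-33yx-24y-4x^2-19x+30), so (y+4x-3) is a factor with cofactor -54y^2-33yx-24y-4x^2-19x+30.
The cofactor groups again: -54y^2-33yx-24y-4x^2-19x+30 = -9y(6y+x+6) + (-4x+5)(6y+x+6); both groups contain (6y+x+6), giving -(9y+4x-5)(6y+x+6).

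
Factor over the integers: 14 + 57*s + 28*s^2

(4*s + 7)*(7*s + 2)

Need a pair with product 28·14 = 392 and sum 57: that's 8 and 49.
Split the middle term: 28*s^2 + 8*s + 49*s + 14 = 4*s*(7*s + 2) + 7*(7*s + 2).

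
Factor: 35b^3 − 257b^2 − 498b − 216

Trying the rational-root candidates, b = −4/5 is a root, so (5b + 4) is a factor; dividing leaves 7b^2 − 57b − 54.
The remaining quadratic factors as (7b + 6)(b − 9).

(5b + 4)(7b + 6)(b − 9)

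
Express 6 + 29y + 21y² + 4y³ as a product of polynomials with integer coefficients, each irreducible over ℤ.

Among the possible rational roots, y = -1/4 is a root, giving the factor (4y + 1) and quotient y² + 5y + 6.
The remaining quadratic factors as (y + 2)(y + 3).

(4y + 1)(y + 2)(y + 3)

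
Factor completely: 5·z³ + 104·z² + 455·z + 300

(5·z + 4)·(z + 15)·(z + 5)

Among the possible rational roots, z = -15 is a root, giving the factor (z + 15) and quotient 5·z² + 29·z + 20.
The remaining quadratic factors as (z + 5)(5·z + 4).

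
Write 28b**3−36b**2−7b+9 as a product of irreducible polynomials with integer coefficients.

(2b+1)(2b−1)(7b−9)

Group as (28b**3−7b) + (−36b**2+9) = 7b(4b**2−1) − 9(4b**2−1).
Both groups share the factor (4b**2−1).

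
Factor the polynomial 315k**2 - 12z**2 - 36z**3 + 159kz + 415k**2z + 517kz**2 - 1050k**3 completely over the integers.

Group: 7k(-150k**2 + 145kz + 45k - 9z**2 - 3z) + 4z(-150k**2 + 145kz + 45k - 9z**2 - 3z); both groups contain (-150k**2 + 145kz + 45k - 9z**2 - 3z), so (7k + 4z) is a factor with cofactor -150k**2 + 145kz + 45k - 9z**2 - 3z.
The cofactor groups again: -150k**2 + 145kz + 45k - 9z**2 - 3z = -15k(10k - 9z - 3) + z(10k - 9z - 3); both groups contain (10k - 9z - 3), giving -(15k - z)(10k - 9z - 3).

-(10k - 9z - 3)(15k - z)(7k + 4z)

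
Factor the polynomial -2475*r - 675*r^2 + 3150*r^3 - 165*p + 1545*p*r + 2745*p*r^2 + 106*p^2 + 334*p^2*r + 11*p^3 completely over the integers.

(11*p + 15*r - 15)*(p + 14*r + 11)*(p + 15*r)

Group: p*(11*p^2 + 180*p*r - 15*p + 225*r^2 - 225*r) + (14*r + 11)*(11*p^2 + 180*p*r - 15*p + 225*r^2 - 225*r); both groups contain (11*p^2 + 180*p*r - 15*p + 225*r^2 - 225*r), so (p + 14*r + 11) is a factor with cofactor 11*p^2 + 180*p*r - 15*p + 225*r^2 - 225*r.
The cofactor groups again: 11*p^2 + 180*p*r - 15*p + 225*r^2 - 225*r = p*(11*p + 15*r - 15) + 15*r*(11*p + 15*r - 15); both groups contain (11*p + 15*r - 15), giving (p + 15*r)*(11*p + 15*r - 15).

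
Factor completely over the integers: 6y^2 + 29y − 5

Need a pair with product 6·(−5) = −30 and sum 29: that's −1 and 30.
Split the middle term: 6y^2 − y + 30y − 5 = y(6y − 1) + 5(6y − 1).

(6y − 1)(y + 5)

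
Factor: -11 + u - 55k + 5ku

Group as (5ku - 55k) + (u - 11) = 5k(u - 11) + (u - 11).
Both groups share the factor (u - 11).

(5k + 1)(u - 11)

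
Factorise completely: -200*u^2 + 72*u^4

8*u^2*(3*u + 5)*(3*u - 5)

Factor out 8*u^2, leaving 9*u^2 - 25, which is a difference of two squares.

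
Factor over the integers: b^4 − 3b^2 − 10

Substitute u = b^2 to get a quadratic in u, then factor.
b^2 + 2 is irreducible over ℤ (always positive, so no real roots).
b^2 − 5 is irreducible over ℤ (5 is not a perfect square).

(b^2 + 2)(b^2 − 5)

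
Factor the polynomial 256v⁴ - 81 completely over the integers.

(4v + 3)(4v - 3)(16v² + 9)

Difference of squares twice: with A = 4v and B = 3, A⁴ − B⁴ = (A² − B²)(A² + B²), and A² − B² factors again.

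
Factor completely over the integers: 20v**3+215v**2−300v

5v(4v−5)(v+12)

Pull out the common factor 5v, then factor the remaining trinomial.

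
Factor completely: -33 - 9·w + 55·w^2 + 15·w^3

Group as (15·w^3 - 9·w) + (55·w^2 - 33) = 3·w·(5·w^2 - 3) + 11·(5·w^2 - 3).
Both groups share the factor (5·w^2 - 3).

(3·w + 11)·(5·w^2 - 3)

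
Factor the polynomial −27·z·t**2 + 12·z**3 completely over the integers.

Pull out the common factor 3·z; 4·z**2 − 9·t**2 is a difference of squares.

3·z·(2·z − 3·t)·(2·z + 3·t)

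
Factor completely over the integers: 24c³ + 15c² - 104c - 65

(8c + 5)(3c² - 13)

Group as (24c³ - 104c) + (15c² - 65) = 8c(3c² - 13) + 5(3c² - 13).
Both groups share the factor (3c² - 13).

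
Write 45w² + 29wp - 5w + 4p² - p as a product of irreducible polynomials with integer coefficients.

Group: 5w(9w + 4p - 1) + p(9w + 4p - 1); both groups contain (9w + 4p - 1).

(9w + 4p - 1)(5w + p)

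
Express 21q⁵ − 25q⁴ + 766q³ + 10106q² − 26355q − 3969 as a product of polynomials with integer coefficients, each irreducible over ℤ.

By the rational root theorem, q = −1/7 is a root, so (7q + 1) is a factor; dividing leaves 3q⁴ − 4q³ + 110q² + 1428q − 3969.
Then q = 7/3 is a root, giving the factor (3q − 7) and quotient q³ + q² + 39q + 567.
Continuing, q = −7 is a root, so (q + 7) divides it; the quotient is q² − 6q + 81.
The quadratic q² − 6q + 81 has discriminant −288 < 0 and is irreducible over ℤ.

(3q − 7)(7q + 1)(q + 7)(q² − 6q + 81)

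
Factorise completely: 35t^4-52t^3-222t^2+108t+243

(5t+9)(7t-9)(t+1)(t-3)

Among the possible rational roots, t = 9/7 is a root, so (7t-9) divides it; the quotient is 5t^3-t^2-33t-27.
Next, t = -9/5 is a root, giving the factor (5t+9) and quotient t^2-2t-3.
The remaining quadratic factors as (t-3)(t+1).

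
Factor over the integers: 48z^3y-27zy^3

Pull out the common factor 3zy; 16z^2-9y^2 is a difference of squares.

3yz(4z-3y)(4z+3y)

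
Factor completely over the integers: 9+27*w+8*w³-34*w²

(2*w-3)*(4*w+1)*(w-3)

Among the possible rational roots, w = 3 is a root, giving the factor (w-3) and quotient 8*w²-10*w-3.
The remaining quadratic factors as (4*w+1)(2*w-3).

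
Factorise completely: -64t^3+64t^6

Factor out 64t^3 first: what remains is t^3-1.
Recognize a difference of cubes with the parts t and 1.

64t^3(t-1)(t^2+t+1)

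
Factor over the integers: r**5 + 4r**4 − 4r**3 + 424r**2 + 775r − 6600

Among the possible rational roots, r = −8 is a root, so (r + 8) divides it; the quotient is r**4 − 4r**3 + 28r**2 + 200r − 825.
Next, r = 3 is a root, so (r − 3) divides it; the quotient is r**3 − r**2 + 25r + 275.
Next, r = −5 is a root, so (r + 5) divides it; the quotient is r**2 − 6r + 55.
The quadratic r**2 − 6r + 55 has discriminant −184 < 0 and is irreducible over ℤ.

(r + 5)(r + 8)(r − 3)(r**2 − 6r + 55)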